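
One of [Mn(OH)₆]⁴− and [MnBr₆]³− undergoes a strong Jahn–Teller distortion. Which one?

[MnBr₆]³−

[Mn(OH)₆]⁴−: Each hydroxide is −1; balancing the −4 overall charge requires Mn(II). Group 7 minus oxidation state 2 gives a d⁵ configuration. Hydroxide is a weak-field ligand for a first-row metal, so the complex is high-spin. The d⁵ configuration leaves the e_g set evenly filled (or empty) — no strong Jahn–Teller driving force.
[MnBr₆]³−: Ligand charges: each bromide is −1. With an overall charge of −3 the manganese centre must be in the +3 oxidation state. Mn sits in group 7, so the d-electron count is 7 − 3 = 4. Bromide is a weak-field ligand for a first-row metal, so the complex is high-spin. The t₂g³e_g¹ (high-spin) configuration has an unevenly filled e_g set; the Jahn–Teller theorem predicts a tetragonal distortion (typically axial elongation) to lift the degeneracy.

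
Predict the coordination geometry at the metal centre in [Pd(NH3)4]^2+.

square planar

Ammonia is neutral; balancing the +2 overall charge requires Pd(II).
Group 10 minus oxidation state 2 gives a d⁸ configuration.
Coordination number: 4.
A 4d d⁸ ion has a large crystal-field splitting; square planar leaves the high-energy d_{x²−y²} orbital empty and maximises CFSE.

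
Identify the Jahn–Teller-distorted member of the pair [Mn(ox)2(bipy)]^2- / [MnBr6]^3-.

[Mn(ox)2(bipy)]^2-: Summing ligand charges against the −2 overall charge gives an oxidation state of +2 for manganese. Mn sits in group 7, so the d-electron count is 7 − 2 = 5. Oxalate is a weak-field ligand for a first-row metal, so the complex is high-spin. The d⁵ configuration leaves the e_g set evenly filled (or empty) — no strong Jahn–Teller driving force.
[MnBr6]^3-: Each bromide is −1; balancing the −3 overall charge requires Mn(III). Mn sits in group 7, so the d-electron count is 7 − 3 = 4. Bromide is a weak-field ligand for a first-row metal, so the complex is high-spin. The t₂g³e_g¹ (high-spin) configuration has an unevenly filled e_g set; the Jahn–Teller theorem predicts a tetragonal distortion (typically axial elongation) to lift the degeneracy.

[MnBr6]^3-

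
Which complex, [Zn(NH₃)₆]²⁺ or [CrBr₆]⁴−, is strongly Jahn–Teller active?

[Zn(NH₃)₆]²⁺: Ligand charges: ammonia is neutral. With an overall charge of +2 the zinc centre must be in the +2 oxidation state. Zinc is a group-12 element; Zn(II) is therefore d¹⁰. The d¹⁰ configuration leaves the e_g set evenly filled (or empty) — no strong Jahn–Teller driving force.
[CrBr₆]⁴−: Each bromide is −1; balancing the −4 overall charge requires Cr(II). Cr sits in group 6, so the d-electron count is 6 − 2 = 4. Bromide is a weak-field ligand for a first-row metal, so the complex is high-spin. The t₂g³e_g¹ (high-spin) configuration has an unevenly filled e_g set; the Jahn–Teller theorem predicts a tetragonal distortion (typically axial elongation) to lift the degeneracy.

[CrBr₆]⁴−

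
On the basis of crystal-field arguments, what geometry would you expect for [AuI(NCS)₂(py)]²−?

Ligand charges: each iodide is −1; each isothiocyanate is −1; pyridine is neutral. With an overall charge of −2 the gold centre must be in the +1 oxidation state.
Gold is a group-11 element; Au(I) is therefore d¹⁰.
With 4 monodentate ligands the coordination number is 4.
A d¹⁰ ion has no crystal-field stabilisation preference between square planar and tetrahedral, so four ligands adopt the sterically favoured tetrahedral geometry.

tetrahedral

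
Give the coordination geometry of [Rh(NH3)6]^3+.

octahedral

Ligand charges: ammonia is neutral. With an overall charge of +3 the rhodium centre must be in the +3 oxidation state.
Rhodium is a group-9 element; Rh(III) is therefore d⁶.
Coordination number: 6.
Six donors around a single metal centre give an octahedral coordination sphere.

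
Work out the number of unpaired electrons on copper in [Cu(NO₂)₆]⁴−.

1

Each nitro (N-bound nitrite) is −1; balancing the −4 overall charge requires Cu(II).
Group 11 minus oxidation state 2 gives a d⁹ configuration.
In an octahedral field the d⁹ configuration is t₂g⁶e_g³ (only one arrangement possible), giving 1 unpaired electron.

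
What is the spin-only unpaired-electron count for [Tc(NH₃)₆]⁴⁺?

Ligand charges: ammonia is neutral. With an overall charge of +4 the technetium centre must be in the +4 oxidation state.
Tc sits in group 7, so the d-electron count is 7 − 4 = 3.
In an octahedral field the d³ configuration is t₂g³e_g⁰ (only one arrangement possible), giving 3 unpaired electrons.

3 unpaired electrons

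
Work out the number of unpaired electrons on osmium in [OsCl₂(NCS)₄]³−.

Each chloride is −1; each isothiocyanate is −1; balancing the −3 overall charge requires Os(III).
Osmium is a group-8 element; Os(III) is therefore d⁵.
The spin state decides the count: a 5d ion has a large Δₒ and is invariably low-spin.
An octahedral low-spin d⁵ ion is t₂g⁵e_g⁰, giving 1 unpaired electron.

1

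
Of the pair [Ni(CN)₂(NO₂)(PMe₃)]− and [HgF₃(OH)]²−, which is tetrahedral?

[HgF₃(OH)]²−

For [Ni(CN)₂(NO₂)(PMe₃)]−: Ligand charges: each cyanide is −1; each nitro (N-bound nitrite) is −1; trimethylphosphine is neutral. With an overall charge of −1 the nickel centre must be in the +2 oxidation state. Nickel is a group-10 element; Ni(II) is therefore d⁸. Cyanide, nitro (N-bound nitrite), and trimethylphosphine are strong-field ligands (high in the spectrochemical series). A 3d d⁸ ion with strong-field ligands gains enough CFSE to favour square planar over tetrahedral. → square planar.
For [HgF₃(OH)]²−: Each fluoride is −1; each hydroxide is −1; balancing the −2 overall charge requires Hg(II). Group 12 minus oxidation state 2 gives a d¹⁰ configuration. A d¹⁰ ion has no crystal-field stabilisation preference between square planar and tetrahedral, so four ligands adopt the sterically favoured tetrahedral geometry. → tetrahedral.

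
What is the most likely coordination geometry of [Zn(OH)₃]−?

Each hydroxide is −1; balancing the −1 overall charge requires Zn(II).
Zinc is a group-12 element; Zn(II) is therefore d¹⁰.
Coordination number: 3.
Three ligands around a d¹⁰ centre minimise repulsion in a trigonal-planar arrangement.

trigonal planar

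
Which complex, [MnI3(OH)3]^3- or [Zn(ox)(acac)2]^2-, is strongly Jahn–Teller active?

[MnI3(OH)3]^3-

[MnI3(OH)3]^3-: Each iodide is −1; each hydroxide is −1; balancing the −3 overall charge requires Mn(III). Manganese is a group-7 element; Mn(III) is therefore d⁴. Hydroxide and iodide are weak-field ligands for a first-row metal, so the complex is high-spin. The t₂g³e_g¹ (high-spin) configuration has an unevenly filled e_g set; the Jahn–Teller theorem predicts a tetragonal distortion (typically axial elongation) to lift the degeneracy.
[Zn(ox)(acac)2]^2-: Ligand charges: each oxalate is −2; each acetylacetonate is −1. With an overall charge of −2 the zinc centre must be in the +2 oxidation state. Zn sits in group 12, so the d-electron count is 12 − 2 = 10. The d¹⁰ configuration leaves the e_g set evenly filled (or empty) — no strong Jahn–Teller driving force.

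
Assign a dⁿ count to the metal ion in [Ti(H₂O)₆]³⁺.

Ligand charges: water is neutral. With an overall charge of +3 the titanium centre must be in the +3 oxidation state.
Titanium is a group-4 element; Ti(III) is therefore d¹.

d1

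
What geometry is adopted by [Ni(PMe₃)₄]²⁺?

Trimethylphosphine is neutral; balancing the +2 overall charge requires Ni(II).
Ni sits in group 10, so the d-electron count is 10 − 2 = 8.
With 4 monodentate ligands the coordination number is 4.
Trimethylphosphine is a strong-field ligand (high in the spectrochemical series).
A 3d d⁸ ion with strong-field ligands gains enough CFSE to favour square planar over tetrahedral.

square planar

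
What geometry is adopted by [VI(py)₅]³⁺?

Each iodide is −1; pyridine is neutral; balancing the +3 overall charge requires V(IV).
Vanadium is a group-5 element; V(IV) is therefore d¹.
Coordination number: 6.
Six donors around a single metal centre give an octahedral coordination sphere.

octahedral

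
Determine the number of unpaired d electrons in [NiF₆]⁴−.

2 unpaired electrons

Summing ligand charges against the −4 overall charge gives an oxidation state of +2 for nickel.
Ni sits in group 10, so the d-electron count is 10 − 2 = 8.
In an octahedral field the d⁸ configuration is t₂g⁶e_g² (only one arrangement possible), giving 2 unpaired electrons.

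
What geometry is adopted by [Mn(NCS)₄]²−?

tetrahedral

Summing ligand charges against the −2 overall charge gives an oxidation state of +2 for manganese.
Mn sits in group 7, so the d-electron count is 7 − 2 = 5.
With 4 monodentate ligands the coordination number is 4.
Isothiocyanate is a weak-field ligand.
A high-spin d⁵ ion has zero CFSE in either geometry, so four ligands adopt the sterically favoured tetrahedral geometry.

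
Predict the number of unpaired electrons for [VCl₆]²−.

1

Each chloride is −1; balancing the −2 overall charge requires V(IV).
V sits in group 5, so the d-electron count is 5 − 4 = 1.
In an octahedral field the d¹ configuration is t₂g¹e_g⁰ (only one arrangement possible), giving 1 unpaired electron.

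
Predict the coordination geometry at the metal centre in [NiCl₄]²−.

Ligand charges: each chloride is −1. With an overall charge of −2 the nickel centre must be in the +2 oxidation state.
Nickel is a group-10 element; Ni(II) is therefore d⁸.
Coordination number: 4.
Chloride is a weak-field ligand.
With weak-field ligands the CFSE gain from square planar is small, so a 3d d⁸ ion takes the sterically preferred tetrahedral geometry.

tetrahedral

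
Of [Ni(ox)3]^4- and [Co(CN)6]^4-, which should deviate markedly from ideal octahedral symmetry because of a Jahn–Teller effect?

[Co(CN)6]^4-

[Ni(ox)3]^4-: Summing ligand charges against the −4 overall charge gives an oxidation state of +2 for nickel. Ni sits in group 10, so the d-electron count is 10 − 2 = 8. The d⁸ configuration leaves the e_g set evenly filled (or empty) — no strong Jahn–Teller driving force.
[Co(CN)6]^4-: Summing ligand charges against the −4 overall charge gives an oxidation state of +2 for cobalt. Cobalt is a group-9 element; Co(II) is therefore d⁷. Cyanide is a strong-field ligand (high in the spectrochemical series) for a first-row metal, so the complex is low-spin. The t₂g⁶e_g¹ (low-spin) configuration has an unevenly filled e_g set; the Jahn–Teller theorem predicts a tetragonal distortion (typically axial elongation) to lift the degeneracy.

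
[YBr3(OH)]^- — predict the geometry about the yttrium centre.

Ligand charges: each bromide is −1; each hydroxide is −1. With an overall charge of −1 the yttrium centre must be in the +3 oxidation state.
Yttrium is a group-3 element; Y(III) is therefore d⁰.
With 4 monodentate ligands the coordination number is 4.
A d⁰ ion has no crystal-field stabilisation preference between square planar and tetrahedral, so four ligands adopt the sterically favoured tetrahedral geometry.

tetrahedral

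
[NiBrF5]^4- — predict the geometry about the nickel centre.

Ligand charges: each bromide is −1; each fluoride is −1. With an overall charge of −4 the nickel centre must be in the +2 oxidation state.
Nickel is a group-10 element; Ni(II) is therefore d⁸.
Coordination number: 6.
Six donors around a single metal centre give an octahedral coordination sphere.

octahedral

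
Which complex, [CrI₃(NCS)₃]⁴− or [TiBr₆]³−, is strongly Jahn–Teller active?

[CrI₃(NCS)₃]⁴−

[CrI₃(NCS)₃]⁴−: Summing ligand charges against the −4 overall charge gives an oxidation state of +2 for chromium. Cr sits in group 6, so the d-electron count is 6 − 2 = 4. Iodide and isothiocyanate are weak-field ligands for a first-row metal, so the complex is high-spin. The t₂g³e_g¹ (high-spin) configuration has an unevenly filled e_g set; the Jahn–Teller theorem predicts a tetragonal distortion (typically axial elongation) to lift the degeneracy.
[TiBr₆]³−: Summing ligand charges against the −3 overall charge gives an oxidation state of +3 for titanium. Group 4 minus oxidation state 3 gives a d¹ configuration. The d¹ configuration leaves the e_g set evenly filled (or empty) — no strong Jahn–Teller driving force.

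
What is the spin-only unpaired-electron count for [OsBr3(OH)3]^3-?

Each bromide is −1; each hydroxide is −1; balancing the −3 overall charge requires Os(III).
Os sits in group 8, so the d-electron count is 8 − 3 = 5.
The spin state decides the count: a 5d ion has a large Δₒ and is invariably low-spin.
An octahedral low-spin d⁵ ion is t₂g⁵e_g⁰, giving 1 unpaired electron.

1 unpaired electron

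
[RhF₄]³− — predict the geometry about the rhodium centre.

Each fluoride is −1; balancing the −3 overall charge requires Rh(I).
Rh sits in group 9, so the d-electron count is 9 − 1 = 8.
Coordination number: 4.
A 4d d⁸ ion has a large crystal-field splitting; square planar leaves the high-energy d_{x²−y²} orbital empty and maximises CFSE.

square planar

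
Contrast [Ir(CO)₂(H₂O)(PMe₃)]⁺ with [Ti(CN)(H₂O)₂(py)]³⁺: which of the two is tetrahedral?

For [Ir(CO)₂(H₂O)(PMe₃)]⁺: Ligand charges: carbonyl is neutral; water is neutral; trimethylphosphine is neutral. With an overall charge of +1 the iridium centre must be in the +1 oxidation state. Group 9 minus oxidation state 1 gives a d⁸ configuration. A 5d d⁸ ion has a large crystal-field splitting; square planar leaves the high-energy d_{x²−y²} orbital empty and maximises CFSE. → square planar.
For [Ti(CN)(H₂O)₂(py)]³⁺: Each cyanide is −1; water is neutral; pyridine is neutral; balancing the +3 overall charge requires Ti(IV). Titanium is a group-4 element; Ti(IV) is therefore d⁰. A d⁰ ion has no crystal-field stabilisation preference between square planar and tetrahedral, so four ligands adopt the sterically favoured tetrahedral geometry. → tetrahedral.

[Ti(CN)(H₂O)₂(py)]³⁺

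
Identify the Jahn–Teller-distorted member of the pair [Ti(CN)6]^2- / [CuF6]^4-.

[Ti(CN)6]^2-: Ligand charges: each cyanide is −1. With an overall charge of −2 the titanium centre must be in the +4 oxidation state. Group 4 minus oxidation state 4 gives a d⁰ configuration. The d⁰ configuration leaves the e_g set evenly filled (or empty) — no strong Jahn–Teller driving force.
[CuF6]^4-: Ligand charges: each fluoride is −1. With an overall charge of −4 the copper centre must be in the +2 oxidation state. Group 11 minus oxidation state 2 gives a d⁹ configuration. The t₂g⁶e_g³ configuration has an unevenly filled e_g set; the Jahn–Teller theorem predicts a tetragonal distortion (typically axial elongation) to lift the degeneracy.

[CuF6]^4-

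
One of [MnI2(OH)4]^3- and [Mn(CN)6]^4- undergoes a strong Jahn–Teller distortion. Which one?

[MnI2(OH)4]^3-

[MnI2(OH)4]^3-: Each iodide is −1; each hydroxide is −1; balancing the −3 overall charge requires Mn(III). Group 7 minus oxidation state 3 gives a d⁴ configuration. Hydroxide and iodide are weak-field ligands for a first-row metal, so the complex is high-spin. The t₂g³e_g¹ (high-spin) configuration has an unevenly filled e_g set; the Jahn–Teller theorem predicts a tetragonal distortion (typically axial elongation) to lift the degeneracy.
[Mn(CN)6]^4-: Ligand charges: each cyanide is −1. With an overall charge of −4 the manganese centre must be in the +2 oxidation state. Manganese is a group-7 element; Mn(II) is therefore d⁵. Cyanide is a strong-field ligand (high in the spectrochemical series) for a first-row metal, so the complex is low-spin. The d⁵ configuration leaves the e_g set evenly filled (or empty) — no strong Jahn–Teller driving force.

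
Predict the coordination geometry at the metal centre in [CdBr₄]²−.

Each bromide is −1; balancing the −2 overall charge requires Cd(II).
Group 12 minus oxidation state 2 gives a d¹⁰ configuration.
Coordination number: 4.
A d¹⁰ ion has no crystal-field stabilisation preference between square planar and tetrahedral, so four ligands adopt the sterically favoured tetrahedral geometry.

tetrahedral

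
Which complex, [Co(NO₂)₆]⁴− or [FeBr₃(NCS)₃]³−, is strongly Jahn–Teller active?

[Co(NO₂)₆]⁴−: Each nitro (N-bound nitrite) is −1; balancing the −4 overall charge requires Co(II). Group 9 minus oxidation state 2 gives a d⁷ configuration. Nitro (N-bound nitrite) is a strong-field ligand (high in the spectrochemical series) for a first-row metal, so the complex is low-spin. The t₂g⁶e_g¹ (low-spin) configuration has an unevenly filled e_g set; the Jahn–Teller theorem predicts a tetragonal distortion (typically axial elongation) to lift the degeneracy.
[FeBr₃(NCS)₃]³−: Summing ligand charges against the −3 overall charge gives an oxidation state of +3 for iron. Group 8 minus oxidation state 3 gives a d⁵ configuration. Bromide and isothiocyanate are weak-field ligands for a first-row metal, so the complex is high-spin. The d⁵ configuration leaves the e_g set evenly filled (or empty) — no strong Jahn–Teller driving force.

[Co(NO₂)₆]⁴−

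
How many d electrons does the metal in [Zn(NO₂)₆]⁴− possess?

Ligand charges: each nitro (N-bound nitrite) is −1. With an overall charge of −4 the zinc centre must be in the +2 oxidation state.
Zn sits in group 12, so the d-electron count is 12 − 2 = 10.

d¹⁰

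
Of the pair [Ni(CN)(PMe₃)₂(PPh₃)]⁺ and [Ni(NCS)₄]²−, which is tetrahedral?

For [Ni(CN)(PMe₃)₂(PPh₃)]⁺: Each cyanide is −1; trimethylphosphine is neutral; triphenylphosphine is neutral; balancing the +1 overall charge requires Ni(II). Nickel is a group-10 element; Ni(II) is therefore d⁸. Cyanide, trimethylphosphine, and triphenylphosphine are strong-field ligands (high in the spectrochemical series). A 3d d⁸ ion with strong-field ligands gains enough CFSE to favour square planar over tetrahedral. → square planar.
For [Ni(NCS)₄]²−: Each isothiocyanate is −1; balancing the −2 overall charge requires Ni(II). Ni sits in group 10, so the d-electron count is 10 − 2 = 8. Isothiocyanate is a weak-field ligand. With weak-field ligands the CFSE gain from square planar is small, so a 3d d⁸ ion takes the sterically preferred tetrahedral geometry. → tetrahedral.

[Ni(NCS)₄]²−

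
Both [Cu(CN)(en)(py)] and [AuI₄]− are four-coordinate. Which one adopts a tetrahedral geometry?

[Cu(CN)(en)(py)]

For [Cu(CN)(en)(py)]: Summing ligand charges against the 0 overall charge gives an oxidation state of +1 for copper. Group 11 minus oxidation state 1 gives a d¹⁰ configuration. A d¹⁰ ion has no crystal-field stabilisation preference between square planar and tetrahedral, so four ligands adopt the sterically favoured tetrahedral geometry. → tetrahedral.
For [AuI₄]−: Each iodide is −1; balancing the −1 overall charge requires Au(III). Au sits in group 11, so the d-electron count is 11 − 3 = 8. A 5d d⁸ ion has a large crystal-field splitting; square planar leaves the high-energy d_{x²−y²} orbital empty and maximises CFSE. → square planar.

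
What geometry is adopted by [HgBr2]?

Ligand charges: each bromide is −1. With an overall charge of 0 the mercury centre must be in the +2 oxidation state.
Hg sits in group 12, so the d-electron count is 12 − 2 = 10.
Coordination number: 2.
A d¹⁰ ion with only two ligands adopts a linear arrangement (sp hybridisation; no CFSE preference).

linear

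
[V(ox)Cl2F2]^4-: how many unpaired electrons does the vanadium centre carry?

Ligand charges: each oxalate is −2; each chloride is −1; each fluoride is −1. With an overall charge of −4 the vanadium centre must be in the +2 oxidation state.
V sits in group 5, so the d-electron count is 5 − 2 = 3.
Counting donor atoms: 1×oxalate (bidentate) → 2 donors; 2×chloride (monodentate) → 2 donors; 2×fluoride (monodentate) → 2 donors. Coordination number = 6.
In an octahedral field the d³ configuration is t₂g³e_g⁰ (only one arrangement possible), giving 3 unpaired electrons.

3 unpaired electrons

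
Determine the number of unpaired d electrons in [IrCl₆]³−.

0 unpaired electrons

Ligand charges: each chloride is −1. With an overall charge of −3 the iridium centre must be in the +3 oxidation state.
Group 9 minus oxidation state 3 gives a d⁶ configuration.
The spin state decides the count: a 5d ion has a large Δₒ and is invariably low-spin.
An octahedral low-spin d⁶ ion is t₂g⁶e_g⁰, giving 0 unpaired electrons.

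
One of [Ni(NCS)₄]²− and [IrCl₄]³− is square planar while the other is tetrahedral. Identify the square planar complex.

For [Ni(NCS)₄]²−: Summing ligand charges against the −2 overall charge gives an oxidation state of +2 for nickel. Group 10 minus oxidation state 2 gives a d⁸ configuration. Isothiocyanate is a weak-field ligand. With weak-field ligands the CFSE gain from square planar is small, so a 3d d⁸ ion takes the sterically preferred tetrahedral geometry. → tetrahedral.
For [IrCl₄]³−: Summing ligand charges against the −3 overall charge gives an oxidation state of +1 for iridium. Ir sits in group 9, so the d-electron count is 9 − 1 = 8. A 5d d⁸ ion has a large crystal-field splitting; square planar leaves the high-energy d_{x²−y²} orbital empty and maximises CFSE. → square planar.

[IrCl₄]³−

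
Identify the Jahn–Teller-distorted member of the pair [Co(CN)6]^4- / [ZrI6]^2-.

[Co(CN)6]^4-

[Co(CN)6]^4-: Each cyanide is −1; balancing the −4 overall charge requires Co(II). Group 9 minus oxidation state 2 gives a d⁷ configuration. Cyanide is a strong-field ligand (high in the spectrochemical series) for a first-row metal, so the complex is low-spin. The t₂g⁶e_g¹ (low-spin) configuration has an unevenly filled e_g set; the Jahn–Teller theorem predicts a tetragonal distortion (typically axial elongation) to lift the degeneracy.
[ZrI6]^2-: Summing ligand charges against the −2 overall charge gives an oxidation state of +4 for zirconium. Group 4 minus oxidation state 4 gives a d⁰ configuration. The d⁰ configuration leaves the e_g set evenly filled (or empty) — no strong Jahn–Teller driving force.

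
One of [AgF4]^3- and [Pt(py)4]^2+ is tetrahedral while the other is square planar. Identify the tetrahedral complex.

[AgF4]^3-

For [AgF4]^3-: Each fluoride is −1; balancing the −3 overall charge requires Ag(I). Ag sits in group 11, so the d-electron count is 11 − 1 = 10. A d¹⁰ ion has no crystal-field stabilisation preference between square planar and tetrahedral, so four ligands adopt the sterically favoured tetrahedral geometry. → tetrahedral.
For [Pt(py)4]^2+: Pyridine is neutral; balancing the +2 overall charge requires Pt(II). Platinum is a group-10 element; Pt(II) is therefore d⁸. A 5d d⁸ ion has a large crystal-field splitting; square planar leaves the high-energy d_{x²−y²} orbital empty and maximises CFSE. → square planar.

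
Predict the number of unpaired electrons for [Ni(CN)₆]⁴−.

Summing ligand charges against the −4 overall charge gives an oxidation state of +2 for nickel.
Group 10 minus oxidation state 2 gives a d⁸ configuration.
In an octahedral field the d⁸ configuration is t₂g⁶e_g² (only one arrangement possible), giving 2 unpaired electrons.

2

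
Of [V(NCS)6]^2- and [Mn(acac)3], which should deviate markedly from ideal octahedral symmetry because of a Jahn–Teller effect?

[V(NCS)6]^2-: Each isothiocyanate is −1; balancing the −2 overall charge requires V(IV). V sits in group 5, so the d-electron count is 5 − 4 = 1. The d¹ configuration leaves the e_g set evenly filled (or empty) — no strong Jahn–Teller driving force.
[Mn(acac)3]: Ligand charges: each acetylacetonate is −1. With an overall charge of 0 the manganese centre must be in the +3 oxidation state. Mn sits in group 7, so the d-electron count is 7 − 3 = 4. Acetylacetonate is a weak-field ligand for a first-row metal, so the complex is high-spin. The t₂g³e_g¹ (high-spin) configuration has an unevenly filled e_g set; the Jahn–Teller theorem predicts a tetragonal distortion (typically axial elongation) to lift the degeneracy.

[Mn(acac)3]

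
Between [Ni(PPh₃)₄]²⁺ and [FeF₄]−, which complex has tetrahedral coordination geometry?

[FeF₄]−

For [Ni(PPh₃)₄]²⁺: Summing ligand charges against the +2 overall charge gives an oxidation state of +2 for nickel. Ni sits in group 10, so the d-electron count is 10 − 2 = 8. Triphenylphosphine is a strong-field ligand (high in the spectrochemical series). A 3d d⁸ ion with strong-field ligands gains enough CFSE to favour square planar over tetrahedral. → square planar.
For [FeF₄]−: Summing ligand charges against the −1 overall charge gives an oxidation state of +3 for iron. Fe sits in group 8, so the d-electron count is 8 − 3 = 5. A high-spin d⁵ ion has zero CFSE in either geometry, so four ligands adopt the sterically favoured tetrahedral geometry. → tetrahedral.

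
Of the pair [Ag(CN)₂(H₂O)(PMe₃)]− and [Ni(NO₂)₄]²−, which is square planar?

[Ni(NO₂)₄]²−

For [Ag(CN)₂(H₂O)(PMe₃)]−: Each cyanide is −1; water is neutral; trimethylphosphine is neutral; balancing the −1 overall charge requires Ag(I). Ag sits in group 11, so the d-electron count is 11 − 1 = 10. A d¹⁰ ion has no crystal-field stabilisation preference between square planar and tetrahedral, so four ligands adopt the sterically favoured tetrahedral geometry. → tetrahedral.
For [Ni(NO₂)₄]²−: Summing ligand charges against the −2 overall charge gives an oxidation state of +2 for nickel. Ni sits in group 10, so the d-electron count is 10 − 2 = 8. Nitro (N-bound nitrite) is a strong-field ligand (high in the spectrochemical series). A 3d d⁸ ion with strong-field ligands gains enough CFSE to favour square planar over tetrahedral. → square planar.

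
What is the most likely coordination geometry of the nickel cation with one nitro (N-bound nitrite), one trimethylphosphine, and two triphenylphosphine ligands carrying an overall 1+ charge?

Summing ligand charges against the +1 overall charge gives an oxidation state of +2 for nickel.
Group 10 minus oxidation state 2 gives a d⁸ configuration.
Coordination number: 4.
Nitro (N-bound nitrite), trimethylphosphine, and triphenylphosphine are strong-field ligands (high in the spectrochemical series).
A 3d d⁸ ion with strong-field ligands gains enough CFSE to favour square planar over tetrahedral.

square planar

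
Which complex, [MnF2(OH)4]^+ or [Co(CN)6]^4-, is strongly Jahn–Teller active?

[MnF2(OH)4]^+: Summing ligand charges against the +1 overall charge gives an oxidation state of +7 for manganese. Group 7 minus oxidation state 7 gives a d⁰ configuration. The d⁰ configuration leaves the e_g set evenly filled (or empty) — no strong Jahn–Teller driving force.
[Co(CN)6]^4-: Each cyanide is −1; balancing the −4 overall charge requires Co(II). Group 9 minus oxidation state 2 gives a d⁷ configuration. Cyanide is a strong-field ligand (high in the spectrochemical series) for a first-row metal, so the complex is low-spin. The t₂g⁶e_g¹ (low-spin) configuration has an unevenly filled e_g set; the Jahn–Teller theorem predicts a tetragonal distortion (typically axial elongation) to lift the degeneracy.

[Co(CN)6]^4-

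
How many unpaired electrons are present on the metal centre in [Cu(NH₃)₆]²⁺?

1 unpaired electron

Summing ligand charges against the +2 overall charge gives an oxidation state of +2 for copper.
Cu sits in group 11, so the d-electron count is 11 − 2 = 9.
In an octahedral field the d⁹ configuration is t₂g⁶e_g³ (only one arrangement possible), giving 1 unpaired electron.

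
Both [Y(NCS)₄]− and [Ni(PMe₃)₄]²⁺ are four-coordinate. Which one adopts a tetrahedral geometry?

[Y(NCS)₄]−

For [Y(NCS)₄]−: Each isothiocyanate is −1; balancing the −1 overall charge requires Y(III). Yttrium is a group-3 element; Y(III) is therefore d⁰. A d⁰ ion has no crystal-field stabilisation preference between square planar and tetrahedral, so four ligands adopt the sterically favoured tetrahedral geometry. → tetrahedral.
For [Ni(PMe₃)₄]²⁺: Trimethylphosphine is neutral; balancing the +2 overall charge requires Ni(II). Nickel is a group-10 element; Ni(II) is therefore d⁸. Trimethylphosphine is a strong-field ligand (high in the spectrochemical series). A 3d d⁸ ion with strong-field ligands gains enough CFSE to favour square planar over tetrahedral. → square planar.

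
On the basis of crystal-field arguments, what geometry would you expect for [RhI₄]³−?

square planar

Summing ligand charges against the −3 overall charge gives an oxidation state of +1 for rhodium.
Rhodium is a group-9 element; Rh(I) is therefore d⁸.
With 4 monodentate ligands the coordination number is 4.
A 4d d⁸ ion has a large crystal-field splitting; square planar leaves the high-energy d_{x²−y²} orbital empty and maximises CFSE.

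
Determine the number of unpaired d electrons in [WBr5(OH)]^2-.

2

Ligand charges: each bromide is −1; each hydroxide is −1. With an overall charge of −2 the tungsten centre must be in the +4 oxidation state.
Group 6 minus oxidation state 4 gives a d² configuration.
In an octahedral field the d² configuration is t₂g²e_g⁰ (only one arrangement possible), giving 2 unpaired electrons.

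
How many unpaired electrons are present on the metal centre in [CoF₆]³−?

4

Summing ligand charges against the −3 overall charge gives an oxidation state of +3 for cobalt.
Cobalt is a group-9 element; Co(III) is therefore d⁶.
The spin state decides the count: fluoride is the one ligand weak enough to leave Co(III) high-spin — [CoF₆]³⁻ is the classic exception.
An octahedral high-spin d⁶ ion is t₂g⁴e_g², giving 4 unpaired electrons.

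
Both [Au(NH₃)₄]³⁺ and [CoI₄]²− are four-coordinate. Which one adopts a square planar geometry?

[Au(NH₃)₄]³⁺

For [Au(NH₃)₄]³⁺: Ammonia is neutral; balancing the +3 overall charge requires Au(III). Gold is a group-11 element; Au(III) is therefore d⁸. A 5d d⁸ ion has a large crystal-field splitting; square planar leaves the high-energy d_{x²−y²} orbital empty and maximises CFSE. → square planar.
For [CoI₄]²−: Each iodide is −1; balancing the −2 overall charge requires Co(II). Cobalt is a group-9 element; Co(II) is therefore d⁷. For a high-spin 3d d⁷ ion with weak-field ligands the small Δₜ gives little square-planar CFSE advantage, so four ligands adopt the sterically favoured tetrahedral geometry. → tetrahedral.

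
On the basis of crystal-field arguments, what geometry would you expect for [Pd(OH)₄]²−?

Each hydroxide is −1; balancing the −2 overall charge requires Pd(II).
Pd sits in group 10, so the d-electron count is 10 − 2 = 8.
Coordination number: 4.
A 4d d⁸ ion has a large crystal-field splitting; square planar leaves the high-energy d_{x²−y²} orbital empty and maximises CFSE.

square planar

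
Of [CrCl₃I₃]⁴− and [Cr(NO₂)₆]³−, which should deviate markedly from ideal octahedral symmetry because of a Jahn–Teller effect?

[CrCl₃I₃]⁴−: Summing ligand charges against the −4 overall charge gives an oxidation state of +2 for chromium. Chromium is a group-6 element; Cr(II) is therefore d⁴. Chloride and iodide are weak-field ligands for a first-row metal, so the complex is high-spin. The t₂g³e_g¹ (high-spin) configuration has an unevenly filled e_g set; the Jahn–Teller theorem predicts a tetragonal distortion (typically axial elongation) to lift the degeneracy.
[Cr(NO₂)₆]³−: Ligand charges: each nitro (N-bound nitrite) is −1. With an overall charge of −3 the chromium centre must be in the +3 oxidation state. Group 6 minus oxidation state 3 gives a d³ configuration. The d³ configuration leaves the e_g set evenly filled (or empty) — no strong Jahn–Teller driving force.

[CrCl₃I₃]⁴−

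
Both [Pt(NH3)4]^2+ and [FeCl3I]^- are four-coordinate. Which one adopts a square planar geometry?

[Pt(NH3)4]^2+

For [Pt(NH3)4]^2+: Ligand charges: ammonia is neutral. With an overall charge of +2 the platinum centre must be in the +2 oxidation state. Pt sits in group 10, so the d-electron count is 10 − 2 = 8. A 5d d⁸ ion has a large crystal-field splitting; square planar leaves the high-energy d_{x²−y²} orbital empty and maximises CFSE. → square planar.
For [FeCl3I]^-: Each chloride is −1; each iodide is −1; balancing the −1 overall charge requires Fe(III). Fe sits in group 8, so the d-electron count is 8 − 3 = 5. A high-spin d⁵ ion has zero CFSE in either geometry, so four ligands adopt the sterically favoured tetrahedral geometry. → tetrahedral.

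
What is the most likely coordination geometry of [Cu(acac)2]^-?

Ligand charges: each acetylacetonate is −1. With an overall charge of −1 the copper centre must be in the +1 oxidation state.
Copper is a group-11 element; Cu(I) is therefore d¹⁰.
Counting donor atoms: 2×acetylacetonate (bidentate) → 4 donors. Coordination number = 4.
A d¹⁰ ion has no crystal-field stabilisation preference between square planar and tetrahedral, so four ligands adopt the sterically favoured tetrahedral geometry.

tetrahedral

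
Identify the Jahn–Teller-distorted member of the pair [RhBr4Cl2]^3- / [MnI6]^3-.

[MnI6]^3-

[RhBr4Cl2]^3-: Each bromide is −1; each chloride is −1; balancing the −3 overall charge requires Rh(III). Rhodium is a group-9 element; Rh(III) is therefore d⁶. A 4d ion has a large Δₒ and is invariably low-spin. The d⁶ configuration leaves the e_g set evenly filled (or empty) — no strong Jahn–Teller driving force.
[MnI6]^3-: Each iodide is −1; balancing the −3 overall charge requires Mn(III). Manganese is a group-7 element; Mn(III) is therefore d⁴. Iodide is a weak-field ligand for a first-row metal, so the complex is high-spin. The t₂g³e_g¹ (high-spin) configuration has an unevenly filled e_g set; the Jahn–Teller theorem predicts a tetragonal distortion (typically axial elongation) to lift the degeneracy.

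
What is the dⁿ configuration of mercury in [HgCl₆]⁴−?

d¹⁰

Summing ligand charges against the −4 overall charge gives an oxidation state of +2 for mercury.
Hg sits in group 12, so the d-electron count is 12 − 2 = 10.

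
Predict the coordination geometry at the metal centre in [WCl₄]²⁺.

tetrahedral

Ligand charges: each chloride is −1. With an overall charge of +2 the tungsten centre must be in the +6 oxidation state.
W sits in group 6, so the d-electron count is 6 − 6 = 0.
Coordination number: 4.
A d⁰ ion has no crystal-field stabilisation preference between square planar and tetrahedral, so four ligands adopt the sterically favoured tetrahedral geometry.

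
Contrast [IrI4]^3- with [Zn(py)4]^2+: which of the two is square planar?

For [IrI4]^3-: Each iodide is −1; balancing the −3 overall charge requires Ir(I). Iridium is a group-9 element; Ir(I) is therefore d⁸. A 5d d⁸ ion has a large crystal-field splitting; square planar leaves the high-energy d_{x²−y²} orbital empty and maximises CFSE. → square planar.
For [Zn(py)4]^2+: Summing ligand charges against the +2 overall charge gives an oxidation state of +2 for zinc. Zinc is a group-12 element; Zn(II) is therefore d¹⁰. A d¹⁰ ion has no crystal-field stabilisation preference between square planar and tetrahedral, so four ligands adopt the sterically favoured tetrahedral geometry. → tetrahedral.

[IrI4]^3-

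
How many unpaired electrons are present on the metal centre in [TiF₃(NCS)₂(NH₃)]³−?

Each fluoride is −1; each isothiocyanate is −1; ammonia is neutral; balancing the −3 overall charge requires Ti(II).
Ti sits in group 4, so the d-electron count is 4 − 2 = 2.
In an octahedral field the d² configuration is t₂g²e_g⁰ (only one arrangement possible), giving 2 unpaired electrons.

2 unpaired electrons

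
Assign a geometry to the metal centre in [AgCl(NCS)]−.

linear

Summing ligand charges against the −1 overall charge gives an oxidation state of +1 for silver.
Silver is a group-11 element; Ag(I) is therefore d¹⁰.
Coordination number: 2.
A d¹⁰ ion with only two ligands adopts a linear arrangement (sp hybridisation; no CFSE preference).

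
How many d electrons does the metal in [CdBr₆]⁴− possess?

Summing ligand charges against the −4 overall charge gives an oxidation state of +2 for cadmium.
Cadmium is a group-12 element; Cd(II) is therefore d¹⁰.

d10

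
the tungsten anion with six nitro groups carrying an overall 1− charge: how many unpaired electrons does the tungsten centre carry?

1 unpaired electron

Ligand charges: each nitro (N-bound nitrite) is −1. With an overall charge of −1 the tungsten centre must be in the +5 oxidation state.
W sits in group 6, so the d-electron count is 6 − 5 = 1.
In an octahedral field the d¹ configuration is t₂g¹e_g⁰ (only one arrangement possible), giving 1 unpaired electron.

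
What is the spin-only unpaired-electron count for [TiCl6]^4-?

Each chloride is −1; balancing the −4 overall charge requires Ti(II).
Titanium is a group-4 element; Ti(II) is therefore d².
In an octahedral field the d² configuration is t₂g²e_g⁰ (only one arrangement possible), giving 2 unpaired electrons.

2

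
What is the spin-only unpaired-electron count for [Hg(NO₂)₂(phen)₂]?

Each nitro (N-bound nitrite) is −1; 1,10-phenanthroline is neutral; balancing the 0 overall charge requires Hg(II).
Mercury is a group-12 element; Hg(II) is therefore d¹⁰.
Counting donor atoms: 2×nitro (N-bound nitrite) (monodentate) → 2 donors; 2×1,10-phenanthroline (bidentate) → 4 donors. Coordination number = 6.
In an octahedral field the d¹⁰ configuration is t₂g⁶e_g⁴, giving 0 unpaired electrons.

0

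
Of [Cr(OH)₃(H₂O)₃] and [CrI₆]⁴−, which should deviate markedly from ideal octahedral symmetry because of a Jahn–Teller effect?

[CrI₆]⁴−

[Cr(OH)₃(H₂O)₃]: Each hydroxide is −1; water is neutral; balancing the 0 overall charge requires Cr(III). Group 6 minus oxidation state 3 gives a d³ configuration. The d³ configuration leaves the e_g set evenly filled (or empty) — no strong Jahn–Teller driving force.
[CrI₆]⁴−: Each iodide is −1; balancing the −4 overall charge requires Cr(II). Cr sits in group 6, so the d-electron count is 6 − 2 = 4. Iodide is a weak-field ligand for a first-row metal, so the complex is high-spin. The t₂g³e_g¹ (high-spin) configuration has an unevenly filled e_g set; the Jahn–Teller theorem predicts a tetragonal distortion (typically axial elongation) to lift the degeneracy.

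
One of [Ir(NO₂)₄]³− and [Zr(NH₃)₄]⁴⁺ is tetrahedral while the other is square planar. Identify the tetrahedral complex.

[Zr(NH₃)₄]⁴⁺

For [Ir(NO₂)₄]³−: Ligand charges: each nitro (N-bound nitrite) is −1. With an overall charge of −3 the iridium centre must be in the +1 oxidation state. Iridium is a group-9 element; Ir(I) is therefore d⁸. A 5d d⁸ ion has a large crystal-field splitting; square planar leaves the high-energy d_{x²−y²} orbital empty and maximises CFSE. → square planar.
For [Zr(NH₃)₄]⁴⁺: Ligand charges: ammonia is neutral. With an overall charge of +4 the zirconium centre must be in the +4 oxidation state. Zirconium is a group-4 element; Zr(IV) is therefore d⁰. A d⁰ ion has no crystal-field stabilisation preference between square planar and tetrahedral, so four ligands adopt the sterically favoured tetrahedral geometry. → tetrahedral.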